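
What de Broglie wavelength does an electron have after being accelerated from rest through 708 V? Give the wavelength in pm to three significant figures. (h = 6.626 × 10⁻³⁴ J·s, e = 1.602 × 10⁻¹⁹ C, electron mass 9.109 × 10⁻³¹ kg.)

KE = eV = 1.602 × 10⁻¹⁹ × 708.0 = 1.134 × 10⁻¹⁶ J.
p = √(2mKE) = √(2 × 9.109 × 10⁻³¹ × 1.134 × 10⁻¹⁶) = 1.437 × 10⁻²³ kg·m/s.
λ = h/p = 6.626 × 10⁻³⁴ / 1.437 × 10⁻²³ = 4.61 × 10⁻¹¹ m = 46.1 pm.

λ = 46.1 pm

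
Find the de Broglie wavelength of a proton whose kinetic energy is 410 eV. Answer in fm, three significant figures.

λ = 1410 fm

KE = 410 eV = 6.568 × 10⁻¹⁷ J.
p = √(2mKE) = √(2 × 1.673 × 10⁻²⁷ × 6.568 × 10⁻¹⁷) = 4.688 × 10⁻²² kg·m/s.
λ = h/p = 6.626 × 10⁻³⁴ / 4.688 × 10⁻²² = 1.41 × 10⁻¹² m = 1410 fm.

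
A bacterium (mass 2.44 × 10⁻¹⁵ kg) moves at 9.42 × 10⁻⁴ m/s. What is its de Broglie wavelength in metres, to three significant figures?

p = mv = 2.44 × 10⁻¹⁵ × 9.42 × 10⁻⁴ = 2.298 × 10⁻¹⁸ kg·m/s.
λ = h/p = 6.626 × 10⁻³⁴ / 2.298 × 10⁻¹⁸ = 2.88 × 10⁻¹⁶ m.

λ = 2.88 × 10⁻¹⁶ m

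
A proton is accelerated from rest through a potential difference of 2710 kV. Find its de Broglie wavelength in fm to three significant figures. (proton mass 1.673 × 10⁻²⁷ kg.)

λ = 17.4 fm

KE = eV = 1.602 × 10⁻¹⁹ × 2.710 × 10⁶ = 4.341 × 10⁻¹³ J.
p = √(2mKE) = √(2 × 1.673 × 10⁻²⁷ × 4.341 × 10⁻¹³) = 3.811 × 10⁻²⁰ kg·m/s.
λ = h/p = 6.626 × 10⁻³⁴ / 3.811 × 10⁻²⁰ = 1.74 × 10⁻¹⁴ m = 17.4 fm.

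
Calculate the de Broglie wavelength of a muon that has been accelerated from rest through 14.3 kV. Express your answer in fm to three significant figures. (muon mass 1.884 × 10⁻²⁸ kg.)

KE = eV = 1.602 × 10⁻¹⁹ × 1.430 × 10⁴ = 2.291 × 10⁻¹⁵ J.
p = √(2mKE) = √(2 × 1.884 × 10⁻²⁸ × 2.291 × 10⁻¹⁵) = 9.291 × 10⁻²² kg·m/s.
λ = h/p = 6.626 × 10⁻³⁴ / 9.291 × 10⁻²² = 7.13 × 10⁻¹³ m = 713 fm.

λ = 713 fm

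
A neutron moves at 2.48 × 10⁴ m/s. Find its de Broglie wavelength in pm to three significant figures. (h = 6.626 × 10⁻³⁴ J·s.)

λ = 16.0 pm

p = mv = 1.675 × 10⁻²⁷ × 2.48 × 10⁴ = 4.154 × 10⁻²³ kg·m/s.
λ = h/p = 6.626 × 10⁻³⁴ / 4.154 × 10⁻²³ = 1.60 × 10⁻¹¹ m = 16.0 pm.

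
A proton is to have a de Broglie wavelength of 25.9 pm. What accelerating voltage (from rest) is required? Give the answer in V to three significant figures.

p = h/λ = 6.626 × 10⁻³⁴ / 2.590 × 10⁻¹¹ = 2.558 × 10⁻²³ kg·m/s.
KE = p²/(2m) = 1.956 × 10⁻¹⁹ J.
V = KE/e = 1.956 × 10⁻¹⁹ / (1.602 × 10⁻¹⁹) = 1.22 V.

V = 1.22 V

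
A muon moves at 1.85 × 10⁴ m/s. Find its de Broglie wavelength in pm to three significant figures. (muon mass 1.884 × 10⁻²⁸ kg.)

λ = 190 pm

p = mv = 1.884 × 10⁻²⁸ × 1.85 × 10⁴ = 3.485 × 10⁻²⁴ kg·m/s.
λ = h/p = 6.626 × 10⁻³⁴ / 3.485 × 10⁻²⁴ = 1.90 × 10⁻¹⁰ m = 190 pm.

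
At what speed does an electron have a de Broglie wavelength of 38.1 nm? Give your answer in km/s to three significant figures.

v = 19.1 km/s

p = h/λ = 6.626 × 10⁻³⁴ / 3.810 × 10⁻⁸ = 1.739 × 10⁻²⁶ kg·m/s.
v = p/m = 1.739 × 10⁻²⁶ / 9.109 × 10⁻³¹ = 1.91 × 10⁴ m/s = 19.1 km/s.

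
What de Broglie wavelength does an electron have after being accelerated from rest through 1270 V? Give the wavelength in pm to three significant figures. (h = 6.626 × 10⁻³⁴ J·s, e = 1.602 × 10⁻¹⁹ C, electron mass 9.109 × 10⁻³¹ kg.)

λ = 34.4 pm

KE = eV = 1.602 × 10⁻¹⁹ × 1270 = 2.035 × 10⁻¹⁶ J.
p = √(2mKE) = √(2 × 9.109 × 10⁻³¹ × 2.035 × 10⁻¹⁶) = 1.925 × 10⁻²³ kg·m/s.
λ = h/p = 6.626 × 10⁻³⁴ / 1.925 × 10⁻²³ = 3.44 × 10⁻¹¹ m = 34.4 pm.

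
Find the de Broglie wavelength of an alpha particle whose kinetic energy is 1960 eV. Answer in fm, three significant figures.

KE = 1960 eV = 3.140 × 10⁻¹⁶ J.
p = √(2mKE) = √(2 × 6.645 × 10⁻²⁷ × 3.140 × 10⁻¹⁶) = 2.043 × 10⁻²¹ kg·m/s.
λ = h/p = 6.626 × 10⁻³⁴ / 2.043 × 10⁻²¹ = 3.24 × 10⁻¹³ m = 324 fm.

λ = 324 fm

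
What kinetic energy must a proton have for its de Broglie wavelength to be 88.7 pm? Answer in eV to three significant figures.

p = h/λ = 6.626 × 10⁻³⁴ / 8.870 × 10⁻¹¹ = 7.470 × 10⁻²⁴ kg·m/s.
KE = p²/(2m) = (7.470 × 10⁻²⁴)² / (2 × 1.673 × 10⁻²⁷) = 1.668 × 10⁻²⁰ J = 0.104 eV.

KE = 0.104 eV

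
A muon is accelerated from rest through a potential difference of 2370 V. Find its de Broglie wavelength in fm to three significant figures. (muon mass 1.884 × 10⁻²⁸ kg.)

KE = eV = 1.602 × 10⁻¹⁹ × 2370 = 3.797 × 10⁻¹⁶ J.
p = √(2mKE) = √(2 × 1.884 × 10⁻²⁸ × 3.797 × 10⁻¹⁶) = 3.782 × 10⁻²² kg·m/s.
λ = h/p = 6.626 × 10⁻³⁴ / 3.782 × 10⁻²² = 1.75 × 10⁻¹² m = 1750 fm.

λ = 1750 fm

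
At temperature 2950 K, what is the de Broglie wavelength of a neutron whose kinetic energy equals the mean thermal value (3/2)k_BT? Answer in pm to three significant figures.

λ = 46.3 pm

KE = (3/2)k_BT = 1.5 × 1.381 × 10⁻²³ × 2950 = 6.111 × 10⁻²⁰ J.
p = √(2mKE) = √(2 × 1.675 × 10⁻²⁷ × 6.111 × 10⁻²⁰) = 1.431 × 10⁻²³ kg·m/s.
λ = h/p = 4.63 × 10⁻¹¹ m = 46.3 pm.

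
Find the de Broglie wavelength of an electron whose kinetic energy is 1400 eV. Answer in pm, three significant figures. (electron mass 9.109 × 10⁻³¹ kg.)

λ = 32.8 pm

KE = 1400 eV = 2.243 × 10⁻¹⁶ J.
p = √(2mKE) = √(2 × 9.109 × 10⁻³¹ × 2.243 × 10⁻¹⁶) = 2.021 × 10⁻²³ kg·m/s.
λ = h/p = 6.626 × 10⁻³⁴ / 2.021 × 10⁻²³ = 3.28 × 10⁻¹¹ m = 32.8 pm.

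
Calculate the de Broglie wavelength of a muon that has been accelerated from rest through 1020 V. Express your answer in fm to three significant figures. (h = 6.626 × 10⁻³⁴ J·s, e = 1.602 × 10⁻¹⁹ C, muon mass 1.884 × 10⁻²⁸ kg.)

λ = 2670 fm

KE = eV = 1.602 × 10⁻¹⁹ × 1020 = 1.634 × 10⁻¹⁶ J.
p = √(2mKE) = √(2 × 1.884 × 10⁻²⁸ × 1.634 × 10⁻¹⁶) = 2.481 × 10⁻²² kg·m/s.
λ = h/p = 6.626 × 10⁻³⁴ / 2.481 × 10⁻²² = 2.67 × 10⁻¹² m = 2670 fm.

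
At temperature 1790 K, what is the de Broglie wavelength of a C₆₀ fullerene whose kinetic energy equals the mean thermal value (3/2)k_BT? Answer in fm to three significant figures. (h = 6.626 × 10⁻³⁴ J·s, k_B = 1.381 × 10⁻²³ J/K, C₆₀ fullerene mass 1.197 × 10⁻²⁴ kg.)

λ = 2220 fm

KE = (3/2)k_BT = 1.5 × 1.381 × 10⁻²³ × 1790 = 3.708 × 10⁻²⁰ J.
p = √(2mKE) = √(2 × 1.197 × 10⁻²⁴ × 3.708 × 10⁻²⁰) = 2.979 × 10⁻²² kg·m/s.
λ = h/p = 2.22 × 10⁻¹² m = 2220 fm.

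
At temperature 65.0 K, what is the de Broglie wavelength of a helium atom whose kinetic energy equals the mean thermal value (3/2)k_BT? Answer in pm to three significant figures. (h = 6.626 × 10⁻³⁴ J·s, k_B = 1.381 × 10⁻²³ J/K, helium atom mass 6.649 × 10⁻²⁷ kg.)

KE = (3/2)k_BT = 1.5 × 1.381 × 10⁻²³ × 65.0 = 1.346 × 10⁻²¹ J.
p = √(2mKE) = √(2 × 6.649 × 10⁻²⁷ × 1.346 × 10⁻²¹) = 4.231 × 10⁻²⁴ kg·m/s.
λ = h/p = 1.57 × 10⁻¹⁰ m = 157 pm.

λ = 157 pm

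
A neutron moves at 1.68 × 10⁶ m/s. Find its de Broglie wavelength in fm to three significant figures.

p = mv = 1.675 × 10⁻²⁷ × 1.68 × 10⁶ = 2.814 × 10⁻²¹ kg·m/s.
λ = h/p = 6.626 × 10⁻³⁴ / 2.814 × 10⁻²¹ = 2.35 × 10⁻¹³ m = 235 fm.

λ = 235 fm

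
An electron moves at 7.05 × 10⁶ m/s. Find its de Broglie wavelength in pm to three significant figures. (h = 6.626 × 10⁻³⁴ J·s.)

p = mv = 9.109 × 10⁻³¹ × 7.05 × 10⁶ = 6.422 × 10⁻²⁴ kg·m/s.
λ = h/p = 6.626 × 10⁻³⁴ / 6.422 × 10⁻²⁴ = 1.03 × 10⁻¹⁰ m = 103 pm.

λ = 103 pm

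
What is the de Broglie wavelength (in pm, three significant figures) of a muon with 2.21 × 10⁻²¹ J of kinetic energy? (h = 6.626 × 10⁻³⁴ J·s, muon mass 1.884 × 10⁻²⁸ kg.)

p = √(2mKE) = √(2 × 1.884 × 10⁻²⁸ × 2.210 × 10⁻²¹) = 9.125 × 10⁻²⁵ kg·m/s.
λ = h/p = 6.626 × 10⁻³⁴ / 9.125 × 10⁻²⁵ = 7.26 × 10⁻¹⁰ m = 726 pm.

λ = 726 pm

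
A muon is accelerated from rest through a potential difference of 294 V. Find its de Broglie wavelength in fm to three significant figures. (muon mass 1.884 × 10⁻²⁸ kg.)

λ = 4970 fm

KE = eV = 1.602 × 10⁻¹⁹ × 294.0 = 4.710 × 10⁻¹⁷ J.
p = √(2mKE) = √(2 × 1.884 × 10⁻²⁸ × 4.710 × 10⁻¹⁷) = 1.332 × 10⁻²² kg·m/s.
λ = h/p = 6.626 × 10⁻³⁴ / 1.332 × 10⁻²² = 4.97 × 10⁻¹² m = 4970 fm.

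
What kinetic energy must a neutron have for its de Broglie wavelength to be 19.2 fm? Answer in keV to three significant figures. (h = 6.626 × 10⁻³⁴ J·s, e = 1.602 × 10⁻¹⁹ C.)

KE = 2220 keV

p = h/λ = 6.626 × 10⁻³⁴ / 1.920 × 10⁻¹⁴ = 3.451 × 10⁻²⁰ kg·m/s.
KE = p²/(2m) = (3.451 × 10⁻²⁰)² / (2 × 1.675 × 10⁻²⁷) = 3.555 × 10⁻¹³ J = 2220 keV.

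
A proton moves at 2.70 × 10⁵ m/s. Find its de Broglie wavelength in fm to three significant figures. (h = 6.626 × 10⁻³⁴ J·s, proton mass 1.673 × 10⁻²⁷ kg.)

λ = 1470 fm

p = mv = 1.673 × 10⁻²⁷ × 2.70 × 10⁵ = 4.517 × 10⁻²² kg·m/s.
λ = h/p = 6.626 × 10⁻³⁴ / 4.517 × 10⁻²² = 1.47 × 10⁻¹² m = 1470 fm.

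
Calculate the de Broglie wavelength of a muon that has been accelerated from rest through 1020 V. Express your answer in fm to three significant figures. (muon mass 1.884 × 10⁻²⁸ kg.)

λ = 2670 fm

KE = eV = 1.602 × 10⁻¹⁹ × 1020 = 1.634 × 10⁻¹⁶ J.
p = √(2mKE) = √(2 × 1.884 × 10⁻²⁸ × 1.634 × 10⁻¹⁶) = 2.481 × 10⁻²² kg·m/s.
λ = h/p = 6.626 × 10⁻³⁴ / 2.481 × 10⁻²² = 2.67 × 10⁻¹² m = 2670 fm.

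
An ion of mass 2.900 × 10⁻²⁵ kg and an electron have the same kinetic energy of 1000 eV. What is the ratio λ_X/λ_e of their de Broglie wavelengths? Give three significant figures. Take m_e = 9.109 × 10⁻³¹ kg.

At fixed KE, p = √(2mKE) so λ = h/p ∝ 1/√m.
λ_X/λ_e = √(m_e/m_X) = √(9.109 × 10⁻³¹/2.900 × 10⁻²⁵) = √(3.141 × 10⁻⁶) = 1.77 × 10⁻³.

λ_X/λ_e = 1.77 × 10⁻³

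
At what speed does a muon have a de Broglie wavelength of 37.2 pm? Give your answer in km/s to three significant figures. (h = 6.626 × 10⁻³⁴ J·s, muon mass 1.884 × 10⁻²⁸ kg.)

v = 94.5 km/s

p = h/λ = 6.626 × 10⁻³⁴ / 3.720 × 10⁻¹¹ = 1.781 × 10⁻²³ kg·m/s.
v = p/m = 1.781 × 10⁻²³ / 1.884 × 10⁻²⁸ = 9.45 × 10⁴ m/s = 94.5 km/s.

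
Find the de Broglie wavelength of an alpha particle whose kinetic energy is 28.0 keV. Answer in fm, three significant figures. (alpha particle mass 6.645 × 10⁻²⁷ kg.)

λ = 85.8 fm

KE = 28.0 keV = 4.486 × 10⁻¹⁵ J.
p = √(2mKE) = √(2 × 6.645 × 10⁻²⁷ × 4.486 × 10⁻¹⁵) = 7.721 × 10⁻²¹ kg·m/s.
λ = h/p = 6.626 × 10⁻³⁴ / 7.721 × 10⁻²¹ = 8.58 × 10⁻¹⁴ m = 85.8 fm.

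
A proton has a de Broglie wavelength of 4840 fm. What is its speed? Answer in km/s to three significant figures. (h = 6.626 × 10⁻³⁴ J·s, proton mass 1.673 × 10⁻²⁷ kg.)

v = 81.8 km/s

p = h/λ = 6.626 × 10⁻³⁴ / 4.840 × 10⁻¹² = 1.369 × 10⁻²² kg·m/s.
v = p/m = 1.369 × 10⁻²² / 1.673 × 10⁻²⁷ = 8.18 × 10⁴ m/s = 81.8 km/s.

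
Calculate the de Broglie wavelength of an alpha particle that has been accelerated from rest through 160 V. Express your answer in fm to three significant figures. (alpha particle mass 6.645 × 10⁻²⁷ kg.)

KE = 2eV = 2 × 1.602 × 10⁻¹⁹ × 160.0 = 5.126 × 10⁻¹⁷ J.
p = √(2mKE) = √(2 × 6.645 × 10⁻²⁷ × 5.126 × 10⁻¹⁷) = 8.254 × 10⁻²² kg·m/s.
λ = h/p = 6.626 × 10⁻³⁴ / 8.254 × 10⁻²² = 8.03 × 10⁻¹³ m = 803 fm.

λ = 803 fm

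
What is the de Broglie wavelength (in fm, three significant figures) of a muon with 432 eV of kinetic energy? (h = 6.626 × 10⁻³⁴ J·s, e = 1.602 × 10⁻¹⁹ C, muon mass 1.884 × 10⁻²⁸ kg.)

KE = 432 eV = 6.921 × 10⁻¹⁷ J.
p = √(2mKE) = √(2 × 1.884 × 10⁻²⁸ × 6.921 × 10⁻¹⁷) = 1.615 × 10⁻²² kg·m/s.
λ = h/p = 6.626 × 10⁻³⁴ / 1.615 × 10⁻²² = 4.10 × 10⁻¹² m = 4100 fm.

λ = 4100 fm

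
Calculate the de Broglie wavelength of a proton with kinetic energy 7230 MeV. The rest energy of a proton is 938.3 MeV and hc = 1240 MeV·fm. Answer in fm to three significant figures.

Total energy E = KE + m₀c² = 7230 + 938.3 = 8168.3 MeV.
(pc)² = E² − (m₀c²)² = (8168.3)² − (938.3)² = 6.584 × 10⁷ MeV², so pc = 8114 MeV.
λ = hc/(pc) = 1240 MeV·fm / 8114 MeV = 0.153 fm.

λ = 0.153 fm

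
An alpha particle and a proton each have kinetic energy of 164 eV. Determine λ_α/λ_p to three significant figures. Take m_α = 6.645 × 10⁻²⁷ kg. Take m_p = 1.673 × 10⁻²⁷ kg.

λ_α/λ_p = 0.502

At fixed KE, p = √(2mKE) so λ = h/p ∝ 1/√m.
λ_α/λ_p = √(m_p/m_α) = √(1.673 × 10⁻²⁷/6.645 × 10⁻²⁷) = √(0.2518) = 0.502.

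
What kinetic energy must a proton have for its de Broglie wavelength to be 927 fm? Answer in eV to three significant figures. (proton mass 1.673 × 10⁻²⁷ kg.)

p = h/λ = 6.626 × 10⁻³⁴ / 9.270 × 10⁻¹³ = 7.148 × 10⁻²² kg·m/s.
KE = p²/(2m) = (7.148 × 10⁻²²)² / (2 × 1.673 × 10⁻²⁷) = 1.527 × 10⁻¹⁶ J = 953 eV.

KE = 953 eV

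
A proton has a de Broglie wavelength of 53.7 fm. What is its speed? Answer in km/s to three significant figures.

v = 7380 km/s

p = h/λ = 6.626 × 10⁻³⁴ / 5.370 × 10⁻¹⁴ = 1.234 × 10⁻²⁰ kg·m/s.
v = p/m = 1.234 × 10⁻²⁰ / 1.673 × 10⁻²⁷ = 7.38 × 10⁶ m/s = 7380 km/s.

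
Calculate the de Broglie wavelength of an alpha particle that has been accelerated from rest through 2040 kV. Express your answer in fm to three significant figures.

λ = 7.11 fm

KE = 2eV = 2 × 1.602 × 10⁻¹⁹ × 2.040 × 10⁶ = 6.536 × 10⁻¹³ J.
p = √(2mKE) = √(2 × 6.645 × 10⁻²⁷ × 6.536 × 10⁻¹³) = 9.320 × 10⁻²⁰ kg·m/s.
λ = h/p = 6.626 × 10⁻³⁴ / 9.320 × 10⁻²⁰ = 7.11 × 10⁻¹⁵ m = 7.11 fm.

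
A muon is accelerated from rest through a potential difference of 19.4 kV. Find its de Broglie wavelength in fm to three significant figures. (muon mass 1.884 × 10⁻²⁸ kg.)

KE = eV = 1.602 × 10⁻¹⁹ × 1.940 × 10⁴ = 3.108 × 10⁻¹⁵ J.
p = √(2mKE) = √(2 × 1.884 × 10⁻²⁸ × 3.108 × 10⁻¹⁵) = 1.082 × 10⁻²¹ kg·m/s.
λ = h/p = 6.626 × 10⁻³⁴ / 1.082 × 10⁻²¹ = 6.12 × 10⁻¹³ m = 612 fm.

λ = 612 fm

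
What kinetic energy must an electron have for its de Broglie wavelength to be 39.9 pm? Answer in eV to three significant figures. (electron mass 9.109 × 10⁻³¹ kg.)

KE = 945 eV

p = h/λ = 6.626 × 10⁻³⁴ / 3.990 × 10⁻¹¹ = 1.661 × 10⁻²³ kg·m/s.
KE = p²/(2m) = (1.661 × 10⁻²³)² / (2 × 9.109 × 10⁻³¹) = 1.514 × 10⁻¹⁶ J = 945 eV.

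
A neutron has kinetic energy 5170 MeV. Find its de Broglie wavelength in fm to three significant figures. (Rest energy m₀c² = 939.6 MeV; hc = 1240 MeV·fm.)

Total energy E = KE + m₀c² = 5170 + 939.6 = 6109.6 MeV.
(pc)² = E² − (m₀c²)² = (6109.6)² − (939.6)² = 3.644 × 10⁷ MeV², so pc = 6037 MeV.
λ = hc/(pc) = 1240 MeV·fm / 6037 MeV = 0.205 fm.

λ = 0.205 fm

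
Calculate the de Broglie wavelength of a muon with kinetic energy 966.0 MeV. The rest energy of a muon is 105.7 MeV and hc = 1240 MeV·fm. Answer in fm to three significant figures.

Total energy E = KE + m₀c² = 966.0 + 105.7 = 1071.7 MeV.
(pc)² = E² − (m₀c²)² = (1071.7)² − (105.7)² = 1.137 × 10⁶ MeV², so pc = 1066 MeV.
λ = hc/(pc) = 1240 MeV·fm / 1066 MeV = 1.16 fm.

λ = 1.16 fm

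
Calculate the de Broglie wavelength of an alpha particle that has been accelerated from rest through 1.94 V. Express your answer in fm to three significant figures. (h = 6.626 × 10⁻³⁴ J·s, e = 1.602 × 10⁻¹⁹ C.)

λ = 7290 fm

KE = 2eV = 2 × 1.602 × 10⁻¹⁹ × 1.940 = 6.216 × 10⁻¹⁹ J.
p = √(2mKE) = √(2 × 6.645 × 10⁻²⁷ × 6.216 × 10⁻¹⁹) = 9.089 × 10⁻²³ kg·m/s.
λ = h/p = 6.626 × 10⁻³⁴ / 9.089 × 10⁻²³ = 7.29 × 10⁻¹² m = 7290 fm.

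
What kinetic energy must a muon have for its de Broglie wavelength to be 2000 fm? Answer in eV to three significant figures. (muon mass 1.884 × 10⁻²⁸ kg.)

KE = 1820 eV

p = h/λ = 6.626 × 10⁻³⁴ / 2.000 × 10⁻¹² = 3.313 × 10⁻²² kg·m/s.
KE = p²/(2m) = (3.313 × 10⁻²²)² / (2 × 1.884 × 10⁻²⁸) = 2.913 × 10⁻¹⁶ J = 1820 eV.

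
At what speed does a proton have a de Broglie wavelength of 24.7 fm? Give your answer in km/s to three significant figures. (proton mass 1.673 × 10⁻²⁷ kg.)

p = h/λ = 6.626 × 10⁻³⁴ / 2.470 × 10⁻¹⁴ = 2.683 × 10⁻²⁰ kg·m/s.
v = p/m = 2.683 × 10⁻²⁰ / 1.673 × 10⁻²⁷ = 1.60 × 10⁷ m/s = 1.60 × 10⁴ km/s.

v = 1.60 × 10⁴ km/s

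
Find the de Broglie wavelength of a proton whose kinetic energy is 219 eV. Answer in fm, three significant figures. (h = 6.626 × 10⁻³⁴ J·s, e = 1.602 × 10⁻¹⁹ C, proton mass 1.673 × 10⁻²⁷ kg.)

λ = 1930 fm

KE = 219 eV = 3.508 × 10⁻¹⁷ J.
p = √(2mKE) = √(2 × 1.673 × 10⁻²⁷ × 3.508 × 10⁻¹⁷) = 3.426 × 10⁻²² kg·m/s.
λ = h/p = 6.626 × 10⁻³⁴ / 3.426 × 10⁻²² = 1.93 × 10⁻¹² m = 1930 fm.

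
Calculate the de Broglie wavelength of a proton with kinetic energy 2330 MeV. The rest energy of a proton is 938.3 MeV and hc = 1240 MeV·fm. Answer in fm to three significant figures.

λ = 0.396 fm

Total energy E = KE + m₀c² = 2330 + 938.3 = 3268.3 MeV.
(pc)² = E² − (m₀c²)² = (3268.3)² − (938.3)² = 9.801 × 10⁶ MeV², so pc = 3131 MeV.
λ = hc/(pc) = 1240 MeV·fm / 3131 MeV = 0.396 fm.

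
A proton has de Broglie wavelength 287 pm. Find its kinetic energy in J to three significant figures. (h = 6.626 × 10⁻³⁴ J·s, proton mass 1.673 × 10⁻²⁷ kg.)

KE = 1.59 × 10⁻²¹ J

p = h/λ = 6.626 × 10⁻³⁴ / 2.870 × 10⁻¹⁰ = 2.309 × 10⁻²⁴ kg·m/s.
KE = p²/(2m) = (2.309 × 10⁻²⁴)² / (2 × 1.673 × 10⁻²⁷) = 1.593 × 10⁻²¹ J = 1.59 × 10⁻²¹ J.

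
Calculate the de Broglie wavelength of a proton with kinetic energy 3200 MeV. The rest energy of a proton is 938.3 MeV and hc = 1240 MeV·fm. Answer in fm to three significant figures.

Total energy E = KE + m₀c² = 3200 + 938.3 = 4138.3 MeV.
(pc)² = E² − (m₀c²)² = (4138.3)² − (938.3)² = 1.625 × 10⁷ MeV², so pc = 4031 MeV.
λ = hc/(pc) = 1240 MeV·fm / 4031 MeV = 0.308 fm.

λ = 0.308 fm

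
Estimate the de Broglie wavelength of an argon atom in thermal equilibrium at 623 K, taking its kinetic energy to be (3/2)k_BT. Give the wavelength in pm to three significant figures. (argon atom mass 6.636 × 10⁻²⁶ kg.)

KE = (3/2)k_BT = 1.5 × 1.381 × 10⁻²³ × 623 = 1.291 × 10⁻²⁰ J.
p = √(2mKE) = √(2 × 6.636 × 10⁻²⁶ × 1.291 × 10⁻²⁰) = 4.139 × 10⁻²³ kg·m/s.
λ = h/p = 1.60 × 10⁻¹¹ m = 16.0 pm.

λ = 16.0 pm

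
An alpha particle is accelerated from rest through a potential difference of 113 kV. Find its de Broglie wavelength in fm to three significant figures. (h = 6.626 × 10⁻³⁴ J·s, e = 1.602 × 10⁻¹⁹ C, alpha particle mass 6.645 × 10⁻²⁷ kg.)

λ = 30.2 fm

KE = 2eV = 2 × 1.602 × 10⁻¹⁹ × 1.130 × 10⁵ = 3.621 × 10⁻¹⁴ J.
p = √(2mKE) = √(2 × 6.645 × 10⁻²⁷ × 3.621 × 10⁻¹⁴) = 2.194 × 10⁻²⁰ kg·m/s.
λ = h/p = 6.626 × 10⁻³⁴ / 2.194 × 10⁻²⁰ = 3.02 × 10⁻¹⁴ m = 30.2 fm.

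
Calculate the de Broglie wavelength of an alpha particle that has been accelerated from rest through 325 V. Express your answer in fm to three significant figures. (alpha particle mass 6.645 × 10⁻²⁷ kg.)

KE = 2eV = 2 × 1.602 × 10⁻¹⁹ × 325.0 = 1.041 × 10⁻¹⁶ J.
p = √(2mKE) = √(2 × 6.645 × 10⁻²⁷ × 1.041 × 10⁻¹⁶) = 1.176 × 10⁻²¹ kg·m/s.
λ = h/p = 6.626 × 10⁻³⁴ / 1.176 × 10⁻²¹ = 5.63 × 10⁻¹³ m = 563 fm.

λ = 563 fm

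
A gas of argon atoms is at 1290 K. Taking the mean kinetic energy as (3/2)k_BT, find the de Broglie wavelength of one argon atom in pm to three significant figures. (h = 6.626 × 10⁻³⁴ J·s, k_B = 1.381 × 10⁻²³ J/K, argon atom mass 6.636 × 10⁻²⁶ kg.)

KE = (3/2)k_BT = 1.5 × 1.381 × 10⁻²³ × 1290 = 2.672 × 10⁻²⁰ J.
p = √(2mKE) = √(2 × 6.636 × 10⁻²⁶ × 2.672 × 10⁻²⁰) = 5.955 × 10⁻²³ kg·m/s.
λ = h/p = 1.11 × 10⁻¹¹ m = 11.1 pm.

λ = 11.1 pm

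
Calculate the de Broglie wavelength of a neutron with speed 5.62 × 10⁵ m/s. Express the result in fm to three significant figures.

p = mv = 1.675 × 10⁻²⁷ × 5.62 × 10⁵ = 9.414 × 10⁻²² kg·m/s.
λ = h/p = 6.626 × 10⁻³⁴ / 9.414 × 10⁻²² = 7.04 × 10⁻¹³ m = 704 fm.

λ = 704 fm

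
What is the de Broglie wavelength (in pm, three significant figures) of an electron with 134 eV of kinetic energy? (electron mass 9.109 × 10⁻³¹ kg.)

λ = 106 pm

KE = 134 eV = 2.147 × 10⁻¹⁷ J.
p = √(2mKE) = √(2 × 9.109 × 10⁻³¹ × 2.147 × 10⁻¹⁷) = 6.254 × 10⁻²⁴ kg·m/s.
λ = h/p = 6.626 × 10⁻³⁴ / 6.254 × 10⁻²⁴ = 1.06 × 10⁻¹⁰ m = 106 pm.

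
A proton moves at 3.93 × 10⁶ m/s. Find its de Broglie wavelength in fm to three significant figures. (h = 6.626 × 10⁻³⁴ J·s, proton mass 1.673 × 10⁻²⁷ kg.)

λ = 101 fm

p = mv = 1.673 × 10⁻²⁷ × 3.93 × 10⁶ = 6.575 × 10⁻²¹ kg·m/s.
λ = h/p = 6.626 × 10⁻³⁴ / 6.575 × 10⁻²¹ = 1.01 × 10⁻¹³ m = 101 fm.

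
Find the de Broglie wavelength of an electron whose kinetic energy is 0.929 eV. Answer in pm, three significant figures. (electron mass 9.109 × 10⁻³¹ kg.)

λ = 1270 pm

KE = 0.929 eV = 1.488 × 10⁻¹⁹ J.
p = √(2mKE) = √(2 × 9.109 × 10⁻³¹ × 1.488 × 10⁻¹⁹) = 5.207 × 10⁻²⁵ kg·m/s.
λ = h/p = 6.626 × 10⁻³⁴ / 5.207 × 10⁻²⁵ = 1.27 × 10⁻⁹ m = 1270 pm.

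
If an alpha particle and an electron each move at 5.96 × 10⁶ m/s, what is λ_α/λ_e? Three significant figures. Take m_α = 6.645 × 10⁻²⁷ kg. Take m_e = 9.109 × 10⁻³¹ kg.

At fixed v, p = mv so λ = h/(mv) ∝ 1/m.
λ_α/λ_e = m_e/m_α = 9.109 × 10⁻³¹/6.645 × 10⁻²⁷ = 1.37 × 10⁻⁴.

λ_α/λ_e = 1.37 × 10⁻⁴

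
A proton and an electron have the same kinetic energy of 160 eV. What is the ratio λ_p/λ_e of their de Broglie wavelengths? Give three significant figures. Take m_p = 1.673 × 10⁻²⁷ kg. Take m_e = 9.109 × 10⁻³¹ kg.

λ_p/λ_e = 0.0233

At fixed KE, p = √(2mKE) so λ = h/p ∝ 1/√m.
λ_p/λ_e = √(m_e/m_p) = √(9.109 × 10⁻³¹/1.673 × 10⁻²⁷) = √(5.445 × 10⁻⁴) = 0.0233.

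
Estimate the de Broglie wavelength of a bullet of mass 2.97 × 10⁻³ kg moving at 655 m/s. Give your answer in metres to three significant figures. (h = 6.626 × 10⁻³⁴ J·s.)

p = mv = 2.97 × 10⁻³ × 655 = 1.945 kg·m/s.
λ = h/p = 6.626 × 10⁻³⁴ / 1.945 = 3.41 × 10⁻³⁴ m.

λ = 3.41 × 10⁻³⁴ m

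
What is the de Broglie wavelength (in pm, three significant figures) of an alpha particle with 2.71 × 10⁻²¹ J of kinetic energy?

λ = 110 pm

p = √(2mKE) = √(2 × 6.645 × 10⁻²⁷ × 2.710 × 10⁻²¹) = 6.001 × 10⁻²⁴ kg·m/s.
λ = h/p = 6.626 × 10⁻³⁴ / 6.001 × 10⁻²⁴ = 1.10 × 10⁻¹⁰ m = 110 pm.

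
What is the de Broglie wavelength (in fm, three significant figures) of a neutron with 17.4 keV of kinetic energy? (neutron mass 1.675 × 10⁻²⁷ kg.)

KE = 17.4 keV = 2.787 × 10⁻¹⁵ J.
p = √(2mKE) = √(2 × 1.675 × 10⁻²⁷ × 2.787 × 10⁻¹⁵) = 3.056 × 10⁻²¹ kg·m/s.
λ = h/p = 6.626 × 10⁻³⁴ / 3.056 × 10⁻²¹ = 2.17 × 10⁻¹³ m = 217 fm.

λ = 217 fm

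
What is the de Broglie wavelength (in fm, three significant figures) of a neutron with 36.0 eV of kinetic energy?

KE = 36.0 eV = 5.767 × 10⁻¹⁸ J.
p = √(2mKE) = √(2 × 1.675 × 10⁻²⁷ × 5.767 × 10⁻¹⁸) = 1.390 × 10⁻²² kg·m/s.
λ = h/p = 6.626 × 10⁻³⁴ / 1.390 × 10⁻²² = 4.77 × 10⁻¹² m = 4770 fm.

λ = 4770 fm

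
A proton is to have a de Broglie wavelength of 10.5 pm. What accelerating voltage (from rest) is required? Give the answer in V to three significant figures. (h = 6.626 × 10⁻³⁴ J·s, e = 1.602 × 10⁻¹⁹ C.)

p = h/λ = 6.626 × 10⁻³⁴ / 1.050 × 10⁻¹¹ = 6.310 × 10⁻²³ kg·m/s.
KE = p²/(2m) = 1.190 × 10⁻¹⁸ J.
V = KE/e = 1.190 × 10⁻¹⁸ / (1.602 × 10⁻¹⁹) = 7.43 V.

V = 7.43 V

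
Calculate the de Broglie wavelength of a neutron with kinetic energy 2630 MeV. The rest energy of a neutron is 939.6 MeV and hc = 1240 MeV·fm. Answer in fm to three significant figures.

λ = 0.360 fm

Total energy E = KE + m₀c² = 2630 + 939.6 = 3569.6 MeV.
(pc)² = E² − (m₀c²)² = (3569.6)² − (939.6)² = 1.186 × 10⁷ MeV², so pc = 3444 MeV.
λ = hc/(pc) = 1240 MeV·fm / 3444 MeV = 0.360 fm.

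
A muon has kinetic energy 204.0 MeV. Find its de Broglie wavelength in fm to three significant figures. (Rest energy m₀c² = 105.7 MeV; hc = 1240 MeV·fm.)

λ = 4.26 fm

Total energy E = KE + m₀c² = 204.0 + 105.7 = 309.7 MeV.
(pc)² = E² − (m₀c²)² = (309.7)² − (105.7)² = 8.474 × 10⁴ MeV², so pc = 291.1 MeV.
λ = hc/(pc) = 1240 MeV·fm / 291.1 MeV = 4.26 fm.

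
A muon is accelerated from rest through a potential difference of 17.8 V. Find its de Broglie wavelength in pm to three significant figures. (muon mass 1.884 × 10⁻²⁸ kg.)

λ = 20.2 pm

KE = eV = 1.602 × 10⁻¹⁹ × 17.80 = 2.852 × 10⁻¹⁸ J.
p = √(2mKE) = √(2 × 1.884 × 10⁻²⁸ × 2.852 × 10⁻¹⁸) = 3.278 × 10⁻²³ kg·m/s.
λ = h/p = 6.626 × 10⁻³⁴ / 3.278 × 10⁻²³ = 2.02 × 10⁻¹¹ m = 20.2 pm.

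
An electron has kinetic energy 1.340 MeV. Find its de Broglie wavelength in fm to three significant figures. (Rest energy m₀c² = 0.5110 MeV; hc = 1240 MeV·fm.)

Total energy E = KE + m₀c² = 1.340 + 0.5110 = 1.8510 MeV.
(pc)² = E² − (m₀c²)² = (1.8510)² − (0.5110)² = 3.165 MeV², so pc = 1.779 MeV.
λ = hc/(pc) = 1240 MeV·fm / 1.779 MeV = 697 fm.

λ = 697 fm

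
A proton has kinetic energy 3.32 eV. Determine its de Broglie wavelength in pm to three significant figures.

KE = 3.32 eV = 5.319 × 10⁻¹⁹ J.
p = √(2mKE) = √(2 × 1.673 × 10⁻²⁷ × 5.319 × 10⁻¹⁹) = 4.219 × 10⁻²³ kg·m/s.
λ = h/p = 6.626 × 10⁻³⁴ / 4.219 × 10⁻²³ = 1.57 × 10⁻¹¹ m = 15.7 pm.

λ = 15.7 pm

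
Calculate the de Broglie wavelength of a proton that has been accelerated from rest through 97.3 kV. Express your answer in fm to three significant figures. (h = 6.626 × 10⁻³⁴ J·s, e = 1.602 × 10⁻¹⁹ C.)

KE = eV = 1.602 × 10⁻¹⁹ × 9.730 × 10⁴ = 1.559 × 10⁻¹⁴ J.
p = √(2mKE) = √(2 × 1.673 × 10⁻²⁷ × 1.559 × 10⁻¹⁴) = 7.222 × 10⁻²¹ kg·m/s.
λ = h/p = 6.626 × 10⁻³⁴ / 7.222 × 10⁻²¹ = 9.17 × 10⁻¹⁴ m = 91.7 fm.

λ = 91.7 fm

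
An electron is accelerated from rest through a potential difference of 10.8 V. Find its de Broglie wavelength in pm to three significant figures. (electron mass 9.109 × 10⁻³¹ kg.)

λ = 373 pm

KE = eV = 1.602 × 10⁻¹⁹ × 10.80 = 1.730 × 10⁻¹⁸ J.
p = √(2mKE) = √(2 × 9.109 × 10⁻³¹ × 1.730 × 10⁻¹⁸) = 1.775 × 10⁻²⁴ kg·m/s.
λ = h/p = 6.626 × 10⁻³⁴ / 1.775 × 10⁻²⁴ = 3.73 × 10⁻¹⁰ m = 373 pm.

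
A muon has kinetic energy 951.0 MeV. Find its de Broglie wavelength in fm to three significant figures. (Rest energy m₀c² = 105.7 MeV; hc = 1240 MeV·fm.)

Total energy E = KE + m₀c² = 951.0 + 105.7 = 1056.7 MeV.
(pc)² = E² − (m₀c²)² = (1056.7)² − (105.7)² = 1.105 × 10⁶ MeV², so pc = 1051 MeV.
λ = hc/(pc) = 1240 MeV·fm / 1051 MeV = 1.18 fm.

λ = 1.18 fm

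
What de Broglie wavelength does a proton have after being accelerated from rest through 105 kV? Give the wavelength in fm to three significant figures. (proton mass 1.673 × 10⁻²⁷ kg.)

KE = eV = 1.602 × 10⁻¹⁹ × 1.050 × 10⁵ = 1.682 × 10⁻¹⁴ J.
p = √(2mKE) = √(2 × 1.673 × 10⁻²⁷ × 1.682 × 10⁻¹⁴) = 7.502 × 10⁻²¹ kg·m/s.
λ = h/p = 6.626 × 10⁻³⁴ / 7.502 × 10⁻²¹ = 8.83 × 10⁻¹⁴ m = 88.3 fm.

λ = 88.3 fm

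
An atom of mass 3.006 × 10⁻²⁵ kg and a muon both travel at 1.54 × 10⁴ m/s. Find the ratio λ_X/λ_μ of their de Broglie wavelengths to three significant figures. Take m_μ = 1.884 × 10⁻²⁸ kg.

At fixed v, p = mv so λ = h/(mv) ∝ 1/m.
λ_X/λ_μ = m_μ/m_X = 1.884 × 10⁻²⁸/3.006 × 10⁻²⁵ = 6.27 × 10⁻⁴.

λ_X/λ_μ = 6.27 × 10⁻⁴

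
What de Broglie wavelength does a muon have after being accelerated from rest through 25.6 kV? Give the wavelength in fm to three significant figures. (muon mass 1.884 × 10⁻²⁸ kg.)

KE = eV = 1.602 × 10⁻¹⁹ × 2.560 × 10⁴ = 4.101 × 10⁻¹⁵ J.
p = √(2mKE) = √(2 × 1.884 × 10⁻²⁸ × 4.101 × 10⁻¹⁵) = 1.243 × 10⁻²¹ kg·m/s.
λ = h/p = 6.626 × 10⁻³⁴ / 1.243 × 10⁻²¹ = 5.33 × 10⁻¹³ m = 533 fm.

λ = 533 fm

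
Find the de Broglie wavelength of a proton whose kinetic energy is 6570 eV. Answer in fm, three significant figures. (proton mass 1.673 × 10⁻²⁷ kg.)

λ = 353 fm

KE = 6570 eV = 1.053 × 10⁻¹⁵ J.
p = √(2mKE) = √(2 × 1.673 × 10⁻²⁷ × 1.053 × 10⁻¹⁵) = 1.877 × 10⁻²¹ kg·m/s.
λ = h/p = 6.626 × 10⁻³⁴ / 1.877 × 10⁻²¹ = 3.53 × 10⁻¹³ m = 353 fm.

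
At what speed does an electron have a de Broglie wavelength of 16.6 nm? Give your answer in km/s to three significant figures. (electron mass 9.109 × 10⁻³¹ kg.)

p = h/λ = 6.626 × 10⁻³⁴ / 1.660 × 10⁻⁸ = 3.992 × 10⁻²⁶ kg·m/s.
v = p/m = 3.992 × 10⁻²⁶ / 9.109 × 10⁻³¹ = 4.38 × 10⁴ m/s = 43.8 km/s.

v = 43.8 km/s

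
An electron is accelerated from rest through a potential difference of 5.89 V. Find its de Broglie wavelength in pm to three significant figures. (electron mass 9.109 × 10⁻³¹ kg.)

λ = 505 pm

KE = eV = 1.602 × 10⁻¹⁹ × 5.890 = 9.436 × 10⁻¹⁹ J.
p = √(2mKE) = √(2 × 9.109 × 10⁻³¹ × 9.436 × 10⁻¹⁹) = 1.311 × 10⁻²⁴ kg·m/s.
λ = h/p = 6.626 × 10⁻³⁴ / 1.311 × 10⁻²⁴ = 5.05 × 10⁻¹⁰ m = 505 pm.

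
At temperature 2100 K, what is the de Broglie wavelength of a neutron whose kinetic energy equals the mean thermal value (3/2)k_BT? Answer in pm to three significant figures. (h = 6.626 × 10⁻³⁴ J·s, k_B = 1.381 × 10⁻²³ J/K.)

λ = 54.9 pm

KE = (3/2)k_BT = 1.5 × 1.381 × 10⁻²³ × 2100 = 4.350 × 10⁻²⁰ J.
p = √(2mKE) = √(2 × 1.675 × 10⁻²⁷ × 4.350 × 10⁻²⁰) = 1.207 × 10⁻²³ kg·m/s.
λ = h/p = 5.49 × 10⁻¹¹ m = 54.9 pm.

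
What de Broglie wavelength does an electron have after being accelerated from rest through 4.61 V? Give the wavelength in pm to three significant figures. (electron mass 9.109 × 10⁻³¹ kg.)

KE = eV = 1.602 × 10⁻¹⁹ × 4.610 = 7.385 × 10⁻¹⁹ J.
p = √(2mKE) = √(2 × 9.109 × 10⁻³¹ × 7.385 × 10⁻¹⁹) = 1.160 × 10⁻²⁴ kg·m/s.
λ = h/p = 6.626 × 10⁻³⁴ / 1.160 × 10⁻²⁴ = 5.71 × 10⁻¹⁰ m = 571 pm.

λ = 571 pm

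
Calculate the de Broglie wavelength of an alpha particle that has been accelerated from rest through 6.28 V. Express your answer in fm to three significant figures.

λ = 4050 fm

KE = 2eV = 2 × 1.602 × 10⁻¹⁹ × 6.280 = 2.012 × 10⁻¹⁸ J.
p = √(2mKE) = √(2 × 6.645 × 10⁻²⁷ × 2.012 × 10⁻¹⁸) = 1.635 × 10⁻²² kg·m/s.
λ = h/p = 6.626 × 10⁻³⁴ / 1.635 × 10⁻²² = 4.05 × 10⁻¹² m = 4050 fm.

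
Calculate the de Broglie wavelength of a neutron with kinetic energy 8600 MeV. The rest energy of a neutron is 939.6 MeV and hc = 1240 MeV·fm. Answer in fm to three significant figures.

Total energy E = KE + m₀c² = 8600 + 939.6 = 9539.6 MeV.
(pc)² = E² − (m₀c²)² = (9539.6)² − (939.6)² = 9.012 × 10⁷ MeV², so pc = 9493 MeV.
λ = hc/(pc) = 1240 MeV·fm / 9493 MeV = 0.131 fm.

λ = 0.131 fm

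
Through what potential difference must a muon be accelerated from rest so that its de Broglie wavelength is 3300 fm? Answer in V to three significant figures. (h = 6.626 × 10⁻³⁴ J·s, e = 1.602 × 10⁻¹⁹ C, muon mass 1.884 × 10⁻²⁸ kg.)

V = 668 V

p = h/λ = 6.626 × 10⁻³⁴ / 3.300 × 10⁻¹² = 2.008 × 10⁻²² kg·m/s.
KE = p²/(2m) = 1.070 × 10⁻¹⁶ J.
V = KE/e = 1.070 × 10⁻¹⁶ / (1.602 × 10⁻¹⁹) = 668 V.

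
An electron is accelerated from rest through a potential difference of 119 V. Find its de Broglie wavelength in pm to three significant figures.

λ = 112 pm

KE = eV = 1.602 × 10⁻¹⁹ × 119.0 = 1.906 × 10⁻¹⁷ J.
p = √(2mKE) = √(2 × 9.109 × 10⁻³¹ × 1.906 × 10⁻¹⁷) = 5.893 × 10⁻²⁴ kg·m/s.
λ = h/p = 6.626 × 10⁻³⁴ / 5.893 × 10⁻²⁴ = 1.12 × 10⁻¹⁰ m = 112 pm.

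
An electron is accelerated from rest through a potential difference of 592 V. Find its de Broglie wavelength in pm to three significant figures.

λ = 50.4 pm

KE = eV = 1.602 × 10⁻¹⁹ × 592.0 = 9.484 × 10⁻¹⁷ J.
p = √(2mKE) = √(2 × 9.109 × 10⁻³¹ × 9.484 × 10⁻¹⁷) = 1.314 × 10⁻²³ kg·m/s.
λ = h/p = 6.626 × 10⁻³⁴ / 1.314 × 10⁻²³ = 5.04 × 10⁻¹¹ m = 50.4 pm.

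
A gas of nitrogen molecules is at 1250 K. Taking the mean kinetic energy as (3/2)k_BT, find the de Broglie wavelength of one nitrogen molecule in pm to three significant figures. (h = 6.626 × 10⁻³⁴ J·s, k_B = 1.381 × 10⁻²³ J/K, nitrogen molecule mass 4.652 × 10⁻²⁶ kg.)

KE = (3/2)k_BT = 1.5 × 1.381 × 10⁻²³ × 1250 = 2.589 × 10⁻²⁰ J.
p = √(2mKE) = √(2 × 4.652 × 10⁻²⁶ × 2.589 × 10⁻²⁰) = 4.908 × 10⁻²³ kg·m/s.
λ = h/p = 1.35 × 10⁻¹¹ m = 13.5 pm.

λ = 13.5 pm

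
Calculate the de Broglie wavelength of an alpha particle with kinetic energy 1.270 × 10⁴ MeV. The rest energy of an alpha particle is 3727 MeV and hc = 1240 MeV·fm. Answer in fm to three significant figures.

λ = 0.0775 fm

Total energy E = KE + m₀c² = 1.270 × 10⁴ + 3727 = 16427 MeV.
(pc)² = E² − (m₀c²)² = (16427)² − (3727)² = 2.560 × 10⁸ MeV², so pc = 1.600 × 10⁴ MeV.
λ = hc/(pc) = 1240 MeV·fm / 1.600 × 10⁴ MeV = 0.0775 fm.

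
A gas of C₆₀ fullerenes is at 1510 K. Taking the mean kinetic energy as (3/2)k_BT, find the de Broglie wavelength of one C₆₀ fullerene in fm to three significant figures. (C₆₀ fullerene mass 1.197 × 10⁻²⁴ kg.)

λ = 2420 fm

KE = (3/2)k_BT = 1.5 × 1.381 × 10⁻²³ × 1510 = 3.128 × 10⁻²⁰ J.
p = √(2mKE) = √(2 × 1.197 × 10⁻²⁴ × 3.128 × 10⁻²⁰) = 2.736 × 10⁻²² kg·m/s.
λ = h/p = 2.42 × 10⁻¹² m = 2420 fm.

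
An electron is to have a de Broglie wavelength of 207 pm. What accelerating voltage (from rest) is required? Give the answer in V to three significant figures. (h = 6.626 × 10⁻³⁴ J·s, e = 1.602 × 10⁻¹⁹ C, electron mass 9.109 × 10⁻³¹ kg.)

V = 35.1 V

p = h/λ = 6.626 × 10⁻³⁴ / 2.070 × 10⁻¹⁰ = 3.201 × 10⁻²⁴ kg·m/s.
KE = p²/(2m) = 5.624 × 10⁻¹⁸ J.
V = KE/e = 5.624 × 10⁻¹⁸ / (1.602 × 10⁻¹⁹) = 35.1 V.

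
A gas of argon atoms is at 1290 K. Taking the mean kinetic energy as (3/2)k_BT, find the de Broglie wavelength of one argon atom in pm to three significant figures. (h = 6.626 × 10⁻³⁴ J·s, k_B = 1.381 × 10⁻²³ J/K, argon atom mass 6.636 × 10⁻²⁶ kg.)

KE = (3/2)k_BT = 1.5 × 1.381 × 10⁻²³ × 1290 = 2.672 × 10⁻²⁰ J.
p = √(2mKE) = √(2 × 6.636 × 10⁻²⁶ × 2.672 × 10⁻²⁰) = 5.955 × 10⁻²³ kg·m/s.
λ = h/p = 1.11 × 10⁻¹¹ m = 11.1 pm.

λ = 11.1 pm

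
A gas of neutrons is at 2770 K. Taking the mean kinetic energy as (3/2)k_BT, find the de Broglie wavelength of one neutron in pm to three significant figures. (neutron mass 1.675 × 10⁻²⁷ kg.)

λ = 47.8 pm

KE = (3/2)k_BT = 1.5 × 1.381 × 10⁻²³ × 2770 = 5.738 × 10⁻²⁰ J.
p = √(2mKE) = √(2 × 1.675 × 10⁻²⁷ × 5.738 × 10⁻²⁰) = 1.386 × 10⁻²³ kg·m/s.
λ = h/p = 4.78 × 10⁻¹¹ m = 47.8 pm.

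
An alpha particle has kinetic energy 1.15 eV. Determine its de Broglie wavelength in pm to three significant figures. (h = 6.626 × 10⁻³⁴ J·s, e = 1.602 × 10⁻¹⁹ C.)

KE = 1.15 eV = 1.842 × 10⁻¹⁹ J.
p = √(2mKE) = √(2 × 6.645 × 10⁻²⁷ × 1.842 × 10⁻¹⁹) = 4.948 × 10⁻²³ kg·m/s.
λ = h/p = 6.626 × 10⁻³⁴ / 4.948 × 10⁻²³ = 1.34 × 10⁻¹¹ m = 13.4 pm.

λ = 13.4 pm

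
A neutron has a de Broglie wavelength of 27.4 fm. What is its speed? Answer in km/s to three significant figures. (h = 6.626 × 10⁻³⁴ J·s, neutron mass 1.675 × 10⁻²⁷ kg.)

v = 1.44 × 10⁴ km/s

p = h/λ = 6.626 × 10⁻³⁴ / 2.740 × 10⁻¹⁴ = 2.418 × 10⁻²⁰ kg·m/s.
v = p/m = 2.418 × 10⁻²⁰ / 1.675 × 10⁻²⁷ = 1.44 × 10⁷ m/s = 1.44 × 10⁴ km/s.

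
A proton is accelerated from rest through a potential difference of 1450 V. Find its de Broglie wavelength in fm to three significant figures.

KE = eV = 1.602 × 10⁻¹⁹ × 1450 = 2.323 × 10⁻¹⁶ J.
p = √(2mKE) = √(2 × 1.673 × 10⁻²⁷ × 2.323 × 10⁻¹⁶) = 8.816 × 10⁻²² kg·m/s.
λ = h/p = 6.626 × 10⁻³⁴ / 8.816 × 10⁻²² = 7.52 × 10⁻¹³ m = 752 fm.

λ = 752 fm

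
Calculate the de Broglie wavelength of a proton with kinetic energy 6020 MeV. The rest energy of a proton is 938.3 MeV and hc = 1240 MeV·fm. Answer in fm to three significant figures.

Total energy E = KE + m₀c² = 6020 + 938.3 = 6958.3 MeV.
(pc)² = E² − (m₀c²)² = (6958.3)² − (938.3)² = 4.754 × 10⁷ MeV², so pc = 6895 MeV.
λ = hc/(pc) = 1240 MeV·fm / 6895 MeV = 0.180 fm.

λ = 0.180 fm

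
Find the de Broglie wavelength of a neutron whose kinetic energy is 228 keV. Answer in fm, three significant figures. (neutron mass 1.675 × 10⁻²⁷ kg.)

λ = 59.9 fm

KE = 228 keV = 3.653 × 10⁻¹⁴ J.
p = √(2mKE) = √(2 × 1.675 × 10⁻²⁷ × 3.653 × 10⁻¹⁴) = 1.106 × 10⁻²⁰ kg·m/s.
λ = h/p = 6.626 × 10⁻³⁴ / 1.106 × 10⁻²⁰ = 5.99 × 10⁻¹⁴ m = 59.9 fm.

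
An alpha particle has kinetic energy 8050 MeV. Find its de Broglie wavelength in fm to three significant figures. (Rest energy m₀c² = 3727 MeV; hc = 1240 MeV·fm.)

Total energy E = KE + m₀c² = 8050 + 3727 = 11777 MeV.
(pc)² = E² − (m₀c²)² = (11777)² − (3727)² = 1.248 × 10⁸ MeV², so pc = 1.117 × 10⁴ MeV.
λ = hc/(pc) = 1240 MeV·fm / 1.117 × 10⁴ MeV = 0.111 fm.

λ = 0.111 fm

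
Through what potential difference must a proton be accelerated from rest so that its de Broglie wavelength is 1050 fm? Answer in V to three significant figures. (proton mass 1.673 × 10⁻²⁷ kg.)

p = h/λ = 6.626 × 10⁻³⁴ / 1.050 × 10⁻¹² = 6.310 × 10⁻²² kg·m/s.
KE = p²/(2m) = 1.190 × 10⁻¹⁶ J.
V = KE/e = 1.190 × 10⁻¹⁶ / (1.602 × 10⁻¹⁹) = 743 V.

V = 743 V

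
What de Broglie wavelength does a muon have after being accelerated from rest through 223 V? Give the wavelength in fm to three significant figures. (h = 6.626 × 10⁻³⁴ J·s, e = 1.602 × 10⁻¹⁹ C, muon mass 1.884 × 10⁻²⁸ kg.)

KE = eV = 1.602 × 10⁻¹⁹ × 223.0 = 3.572 × 10⁻¹⁷ J.
p = √(2mKE) = √(2 × 1.884 × 10⁻²⁸ × 3.572 × 10⁻¹⁷) = 1.160 × 10⁻²² kg·m/s.
λ = h/p = 6.626 × 10⁻³⁴ / 1.160 × 10⁻²² = 5.71 × 10⁻¹² m = 5710 fm.

λ = 5710 fm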